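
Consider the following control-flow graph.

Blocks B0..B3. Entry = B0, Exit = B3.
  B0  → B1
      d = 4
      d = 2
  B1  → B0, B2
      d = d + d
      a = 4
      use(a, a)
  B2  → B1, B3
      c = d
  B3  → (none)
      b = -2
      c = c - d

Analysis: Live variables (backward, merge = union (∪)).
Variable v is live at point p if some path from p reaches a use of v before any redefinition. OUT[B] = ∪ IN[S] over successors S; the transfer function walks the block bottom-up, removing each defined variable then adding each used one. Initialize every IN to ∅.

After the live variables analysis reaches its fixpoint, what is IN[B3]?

Converged values:
  B0: | IN={} | OUT={d}
  B1: | IN={d} | OUT={d}
  B2: | IN={d} | OUT={c, d}
  B3: | IN={c, d} | OUT={}

B3 is the boundary node: OUT[B3] = {}
Applying B3's transfer function to that OUT value gives IN[B3] (row B3 above).

Answer: {c, d}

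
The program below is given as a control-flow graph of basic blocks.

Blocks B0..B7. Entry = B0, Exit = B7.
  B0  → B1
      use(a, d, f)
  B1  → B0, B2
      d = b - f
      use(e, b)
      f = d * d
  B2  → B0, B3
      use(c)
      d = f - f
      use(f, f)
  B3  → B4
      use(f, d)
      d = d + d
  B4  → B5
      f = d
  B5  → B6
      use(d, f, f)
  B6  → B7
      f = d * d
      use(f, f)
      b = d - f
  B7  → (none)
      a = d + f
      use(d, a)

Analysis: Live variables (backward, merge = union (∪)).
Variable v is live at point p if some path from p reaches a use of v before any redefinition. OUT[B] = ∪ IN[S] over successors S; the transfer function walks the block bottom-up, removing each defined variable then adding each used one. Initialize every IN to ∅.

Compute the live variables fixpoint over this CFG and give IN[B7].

Converged values:
  B0:   IN={a, b, c, d, e, f}   OUT={a, b, c, e, f}
  B1:   IN={a, b, c, e, f}   OUT={a, b, c, d, e, f}
  B2:   IN={a, b, c, e, f}   OUT={a, b, c, d, e, f}
  B3:   IN={d, f}   OUT={d}
  B4:   IN={d}   OUT={d, f}
  B5:   IN={d, f}   OUT={d}
  B6:   IN={d}   OUT={d, f}
  B7:   IN={d, f}   OUT={}

B7 is the boundary node: OUT[B7] = {}
Applying B7's transfer function to that OUT value gives IN[B7] (row B7 above).

Answer: {d, f}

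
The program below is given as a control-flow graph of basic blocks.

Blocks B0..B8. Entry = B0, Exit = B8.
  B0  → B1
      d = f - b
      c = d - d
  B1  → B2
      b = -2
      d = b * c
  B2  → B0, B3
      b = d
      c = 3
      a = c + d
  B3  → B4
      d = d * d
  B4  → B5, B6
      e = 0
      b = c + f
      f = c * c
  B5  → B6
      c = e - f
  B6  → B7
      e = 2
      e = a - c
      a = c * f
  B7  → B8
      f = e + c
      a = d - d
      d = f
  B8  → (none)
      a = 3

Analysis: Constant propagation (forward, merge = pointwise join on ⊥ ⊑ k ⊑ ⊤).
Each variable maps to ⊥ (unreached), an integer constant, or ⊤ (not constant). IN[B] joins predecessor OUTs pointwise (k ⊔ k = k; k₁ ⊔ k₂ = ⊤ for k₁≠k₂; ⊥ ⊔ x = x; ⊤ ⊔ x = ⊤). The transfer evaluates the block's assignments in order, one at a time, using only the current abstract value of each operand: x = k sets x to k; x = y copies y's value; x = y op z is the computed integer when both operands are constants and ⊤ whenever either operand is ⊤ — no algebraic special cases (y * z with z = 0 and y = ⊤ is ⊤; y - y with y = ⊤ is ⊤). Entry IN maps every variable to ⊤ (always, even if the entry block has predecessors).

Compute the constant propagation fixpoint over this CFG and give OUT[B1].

Per-block solution:
  B0: | IN=(all ⊤) | OUT=(all ⊤)
  B1: | IN=(all ⊤) | OUT={b:-2; rest ⊤}
  B2: | IN={b:-2; rest ⊤} | OUT={c:3; rest ⊤}
  B3: | IN={c:3; rest ⊤} | OUT={c:3; rest ⊤}
  B4: | IN={c:3; rest ⊤} | OUT={c:3, e:0, f:9; rest ⊤}
  B5: | IN={c:3, e:0, f:9; rest ⊤} | OUT={c:-9, e:0, f:9; rest ⊤}
  B6: | IN={e:0, f:9; rest ⊤} | OUT={f:9; rest ⊤}
  B7: | IN={f:9; rest ⊤} | OUT=(all ⊤)
  B8: | IN=(all ⊤) | OUT={a:3; rest ⊤}

Merge at B1: IN[B1] = OUT[B0] = {a: ⊤, b: ⊤, c: ⊤, d: ⊤, e: ⊤, f: ⊤}
Applying B1's transfer function to that IN value gives OUT[B1] (row B1 above).

Answer: {a: ⊤, b: -2, c: ⊤, d: ⊤, e: ⊤, f: ⊤}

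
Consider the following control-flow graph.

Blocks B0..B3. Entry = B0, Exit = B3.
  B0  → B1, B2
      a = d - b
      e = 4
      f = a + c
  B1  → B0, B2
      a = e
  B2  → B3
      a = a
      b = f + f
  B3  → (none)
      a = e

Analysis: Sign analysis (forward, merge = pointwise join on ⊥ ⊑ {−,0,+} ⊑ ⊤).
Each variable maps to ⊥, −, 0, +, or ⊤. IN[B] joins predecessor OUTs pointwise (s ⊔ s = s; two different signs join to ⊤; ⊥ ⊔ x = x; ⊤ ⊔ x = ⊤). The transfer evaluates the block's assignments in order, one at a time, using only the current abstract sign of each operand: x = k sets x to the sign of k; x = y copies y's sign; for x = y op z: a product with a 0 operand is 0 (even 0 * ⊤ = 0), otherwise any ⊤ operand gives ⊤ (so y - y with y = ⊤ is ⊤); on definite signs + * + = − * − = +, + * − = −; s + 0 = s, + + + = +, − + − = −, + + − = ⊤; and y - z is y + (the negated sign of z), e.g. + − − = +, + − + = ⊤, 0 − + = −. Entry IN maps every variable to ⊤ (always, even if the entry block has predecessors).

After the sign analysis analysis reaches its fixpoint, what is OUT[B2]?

Answer: {a: ⊤, b: ⊤, c: ⊤, d: ⊤, e: +, f: ⊤}

Working:
Per-block solution:
  B0:   IN=(all ⊤)   OUT={e:+; rest ⊤}
  B1:   IN={e:+; rest ⊤}   OUT={a:+, e:+; rest ⊤}
  B2:   IN={e:+; rest ⊤}   OUT={e:+; rest ⊤}
  B3:   IN={e:+; rest ⊤}   OUT={a:+, e:+; rest ⊤}

Merge at B2: IN[B2] = OUT[B0] ⊔ OUT[B1] = {a: ⊤, b: ⊤, c: ⊤, d: ⊤, e: +, f: ⊤}
Applying B2's transfer function to that IN value gives OUT[B2] (row B2 above).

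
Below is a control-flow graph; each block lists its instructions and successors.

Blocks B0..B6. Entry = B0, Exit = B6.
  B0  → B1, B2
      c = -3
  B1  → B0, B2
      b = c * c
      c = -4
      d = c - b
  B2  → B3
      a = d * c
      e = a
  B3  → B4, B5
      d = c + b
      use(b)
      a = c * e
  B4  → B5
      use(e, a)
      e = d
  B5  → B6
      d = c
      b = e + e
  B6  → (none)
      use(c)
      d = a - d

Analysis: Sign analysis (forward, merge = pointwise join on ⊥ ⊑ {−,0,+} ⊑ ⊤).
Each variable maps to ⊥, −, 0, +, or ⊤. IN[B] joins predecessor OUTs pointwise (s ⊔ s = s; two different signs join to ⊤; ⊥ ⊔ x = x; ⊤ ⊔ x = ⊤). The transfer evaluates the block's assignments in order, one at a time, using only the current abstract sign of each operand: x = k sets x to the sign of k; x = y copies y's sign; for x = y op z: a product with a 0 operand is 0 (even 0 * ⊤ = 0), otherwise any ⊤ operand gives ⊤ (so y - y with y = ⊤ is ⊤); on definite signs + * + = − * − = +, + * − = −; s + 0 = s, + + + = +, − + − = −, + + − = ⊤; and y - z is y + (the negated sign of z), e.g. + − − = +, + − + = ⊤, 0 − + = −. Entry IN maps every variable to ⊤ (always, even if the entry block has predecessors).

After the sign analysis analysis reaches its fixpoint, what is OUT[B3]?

Answer: {a: ⊤, b: ⊤, c: -, d: ⊤, e: ⊤, f: ⊤}

Working:
Fixpoint table:
  B0: | IN=(all ⊤) | OUT={c:-; rest ⊤}
  B1: | IN={c:-; rest ⊤} | OUT={b:+, c:-, d:-; rest ⊤}
  B2: | IN={c:-; rest ⊤} | OUT={c:-; rest ⊤}
  B3: | IN={c:-; rest ⊤} | OUT={c:-; rest ⊤}
  B4: | IN={c:-; rest ⊤} | OUT={c:-; rest ⊤}
  B5: | IN={c:-; rest ⊤} | OUT={c:-, d:-; rest ⊤}
  B6: | IN={c:-, d:-; rest ⊤} | OUT={c:-; rest ⊤}

Merge at B3: IN[B3] = OUT[B2] = {a: ⊤, b: ⊤, c: -, d: ⊤, e: ⊤, f: ⊤}
Applying B3's transfer function to that IN value gives OUT[B3] (row B3 above).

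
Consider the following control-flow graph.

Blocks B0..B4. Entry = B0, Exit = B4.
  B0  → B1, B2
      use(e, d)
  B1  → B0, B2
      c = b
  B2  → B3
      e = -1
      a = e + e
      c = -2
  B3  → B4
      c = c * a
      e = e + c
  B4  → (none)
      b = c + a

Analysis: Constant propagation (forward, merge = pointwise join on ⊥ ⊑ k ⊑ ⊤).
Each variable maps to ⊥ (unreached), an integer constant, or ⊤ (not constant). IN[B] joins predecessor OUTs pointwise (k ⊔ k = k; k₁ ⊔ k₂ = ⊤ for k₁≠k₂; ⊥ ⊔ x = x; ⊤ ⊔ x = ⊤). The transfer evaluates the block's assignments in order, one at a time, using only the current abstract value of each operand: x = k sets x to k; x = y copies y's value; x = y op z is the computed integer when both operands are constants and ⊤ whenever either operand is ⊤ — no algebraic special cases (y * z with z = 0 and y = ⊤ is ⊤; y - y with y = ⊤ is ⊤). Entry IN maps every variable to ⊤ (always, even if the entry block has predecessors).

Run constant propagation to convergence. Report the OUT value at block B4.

Answer: {a: -2, b: 2, c: 4, d: ⊤, e: 3, f: ⊤}

Derivation:
Converged values:
  B0:  IN=(all ⊤)  OUT=(all ⊤)
  B1:  IN=(all ⊤)  OUT=(all ⊤)
  B2:  IN=(all ⊤)  OUT={a:-2, c:-2, e:-1; rest ⊤}
  B3:  IN={a:-2, c:-2, e:-1; rest ⊤}  OUT={a:-2, c:4, e:3; rest ⊤}
  B4:  IN={a:-2, c:4, e:3; rest ⊤}  OUT={a:-2, b:2, c:4, e:3; rest ⊤}

Merge at B4: IN[B4] = OUT[B3] = {a: -2, b: ⊤, c: 4, d: ⊤, e: 3, f: ⊤}
Applying B4's transfer function to that IN value gives OUT[B4] (row B4 above).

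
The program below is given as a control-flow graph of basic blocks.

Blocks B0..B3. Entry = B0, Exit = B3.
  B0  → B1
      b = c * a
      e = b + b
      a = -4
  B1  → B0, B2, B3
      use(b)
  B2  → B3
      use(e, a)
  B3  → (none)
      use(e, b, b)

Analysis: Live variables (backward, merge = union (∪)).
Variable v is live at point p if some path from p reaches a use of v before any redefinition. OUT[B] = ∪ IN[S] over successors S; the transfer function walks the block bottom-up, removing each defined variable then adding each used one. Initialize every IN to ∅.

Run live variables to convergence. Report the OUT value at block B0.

Answer: {a, b, c, e}

Derivation:
Per-block solution:
  B0:   IN={a, c}   OUT={a, b, c, e}
  B1:   IN={a, b, c, e}   OUT={a, b, c, e}
  B2:   IN={a, b, e}   OUT={b, e}
  B3:   IN={b, e}   OUT={}

Merge at B0: OUT[B0] = IN[B1] = {a, b, c, e}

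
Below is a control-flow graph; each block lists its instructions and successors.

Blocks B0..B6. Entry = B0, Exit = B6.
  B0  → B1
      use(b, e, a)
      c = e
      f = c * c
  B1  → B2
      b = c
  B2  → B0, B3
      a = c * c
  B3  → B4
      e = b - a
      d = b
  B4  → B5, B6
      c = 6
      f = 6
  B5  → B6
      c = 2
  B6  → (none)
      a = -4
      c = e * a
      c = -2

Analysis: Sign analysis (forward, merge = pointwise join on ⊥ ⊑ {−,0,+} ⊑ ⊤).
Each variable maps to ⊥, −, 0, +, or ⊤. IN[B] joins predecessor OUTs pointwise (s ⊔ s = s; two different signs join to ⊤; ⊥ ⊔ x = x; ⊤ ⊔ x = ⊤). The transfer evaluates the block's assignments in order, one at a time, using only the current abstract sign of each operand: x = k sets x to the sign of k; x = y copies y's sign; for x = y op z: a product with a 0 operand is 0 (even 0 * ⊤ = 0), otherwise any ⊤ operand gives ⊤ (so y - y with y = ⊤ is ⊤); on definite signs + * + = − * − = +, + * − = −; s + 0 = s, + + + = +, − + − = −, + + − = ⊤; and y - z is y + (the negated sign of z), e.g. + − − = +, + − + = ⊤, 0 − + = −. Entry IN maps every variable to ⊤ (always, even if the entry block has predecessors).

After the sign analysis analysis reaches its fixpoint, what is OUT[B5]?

Fixpoint table:
  B0:   IN=(all ⊤)   OUT=(all ⊤)
  B1:   IN=(all ⊤)   OUT=(all ⊤)
  B2:   IN=(all ⊤)   OUT=(all ⊤)
  B3:   IN=(all ⊤)   OUT=(all ⊤)
  B4:   IN=(all ⊤)   OUT={c:+, f:+; rest ⊤}
  B5:   IN={c:+, f:+; rest ⊤}   OUT={c:+, f:+; rest ⊤}
  B6:   IN={c:+, f:+; rest ⊤}   OUT={a:-, c:-, f:+; rest ⊤}

Merge at B5: IN[B5] = OUT[B4] = {a: ⊤, b: ⊤, c: +, d: ⊤, e: ⊤, f: +}
Applying B5's transfer function to that IN value gives OUT[B5] (row B5 above).

Answer: {a: ⊤, b: ⊤, c: +, d: ⊤, e: ⊤, f: +}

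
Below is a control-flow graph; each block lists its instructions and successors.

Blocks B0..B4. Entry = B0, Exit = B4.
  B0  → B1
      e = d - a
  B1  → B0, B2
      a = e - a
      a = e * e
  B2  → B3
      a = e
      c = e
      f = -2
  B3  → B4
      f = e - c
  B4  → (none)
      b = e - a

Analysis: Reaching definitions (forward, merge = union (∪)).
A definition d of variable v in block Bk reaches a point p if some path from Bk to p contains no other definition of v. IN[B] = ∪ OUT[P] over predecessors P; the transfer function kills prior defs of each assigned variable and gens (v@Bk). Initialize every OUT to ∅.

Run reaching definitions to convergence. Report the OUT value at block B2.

Converged values:
  B0:   IN={a@B1, e@B0}   OUT={a@B1, e@B0}
  B1:   IN={a@B1, e@B0}   OUT={a@B1, e@B0}
  B2:   IN={a@B1, e@B0}   OUT={a@B2, c@B2, e@B0, f@B2}
  B3:   IN={a@B2, c@B2, e@B0, f@B2}   OUT={a@B2, c@B2, e@B0, f@B3}
  B4:   IN={a@B2, c@B2, e@B0, f@B3}   OUT={a@B2, b@B4, c@B2, e@B0, f@B3}

Merge at B2: IN[B2] = OUT[B1] = {a@B1, e@B0}
Applying B2's transfer function to that IN value gives OUT[B2] (row B2 above).

Answer: {a@B2, c@B2, e@B0, f@B2}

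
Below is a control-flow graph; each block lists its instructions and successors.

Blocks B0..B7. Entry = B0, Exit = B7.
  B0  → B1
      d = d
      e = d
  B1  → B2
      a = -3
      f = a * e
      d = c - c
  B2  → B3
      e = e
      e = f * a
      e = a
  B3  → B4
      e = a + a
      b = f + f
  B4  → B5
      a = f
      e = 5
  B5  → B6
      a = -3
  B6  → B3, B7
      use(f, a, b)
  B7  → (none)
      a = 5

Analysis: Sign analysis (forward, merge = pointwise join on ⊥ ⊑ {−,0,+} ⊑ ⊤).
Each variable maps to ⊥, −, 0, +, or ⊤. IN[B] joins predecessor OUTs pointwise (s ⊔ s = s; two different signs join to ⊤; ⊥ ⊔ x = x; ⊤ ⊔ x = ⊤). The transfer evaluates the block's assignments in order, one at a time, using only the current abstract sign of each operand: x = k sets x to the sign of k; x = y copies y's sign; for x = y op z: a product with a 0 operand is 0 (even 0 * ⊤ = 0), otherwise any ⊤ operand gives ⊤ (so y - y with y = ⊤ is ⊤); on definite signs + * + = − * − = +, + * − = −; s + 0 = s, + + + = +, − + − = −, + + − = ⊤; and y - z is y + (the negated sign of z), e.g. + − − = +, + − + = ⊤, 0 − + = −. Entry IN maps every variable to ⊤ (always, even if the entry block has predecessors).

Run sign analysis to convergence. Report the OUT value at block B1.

Answer: {a: -, b: ⊤, c: ⊤, d: ⊤, e: ⊤, f: ⊤}

Working:
Per-block solution:
  B0: | IN=(all ⊤) | OUT=(all ⊤)
  B1: | IN=(all ⊤) | OUT={a:-; rest ⊤}
  B2: | IN={a:-; rest ⊤} | OUT={a:-, e:-; rest ⊤}
  B3: | IN={a:-; rest ⊤} | OUT={a:-, e:-; rest ⊤}
  B4: | IN={a:-, e:-; rest ⊤} | OUT={e:+; rest ⊤}
  B5: | IN={e:+; rest ⊤} | OUT={a:-, e:+; rest ⊤}
  B6: | IN={a:-, e:+; rest ⊤} | OUT={a:-, e:+; rest ⊤}
  B7: | IN={a:-, e:+; rest ⊤} | OUT={a:+, e:+; rest ⊤}

Merge at B1: IN[B1] = OUT[B0] = {a: ⊤, b: ⊤, c: ⊤, d: ⊤, e: ⊤, f: ⊤}
Applying B1's transfer function to that IN value gives OUT[B1] (row B1 above).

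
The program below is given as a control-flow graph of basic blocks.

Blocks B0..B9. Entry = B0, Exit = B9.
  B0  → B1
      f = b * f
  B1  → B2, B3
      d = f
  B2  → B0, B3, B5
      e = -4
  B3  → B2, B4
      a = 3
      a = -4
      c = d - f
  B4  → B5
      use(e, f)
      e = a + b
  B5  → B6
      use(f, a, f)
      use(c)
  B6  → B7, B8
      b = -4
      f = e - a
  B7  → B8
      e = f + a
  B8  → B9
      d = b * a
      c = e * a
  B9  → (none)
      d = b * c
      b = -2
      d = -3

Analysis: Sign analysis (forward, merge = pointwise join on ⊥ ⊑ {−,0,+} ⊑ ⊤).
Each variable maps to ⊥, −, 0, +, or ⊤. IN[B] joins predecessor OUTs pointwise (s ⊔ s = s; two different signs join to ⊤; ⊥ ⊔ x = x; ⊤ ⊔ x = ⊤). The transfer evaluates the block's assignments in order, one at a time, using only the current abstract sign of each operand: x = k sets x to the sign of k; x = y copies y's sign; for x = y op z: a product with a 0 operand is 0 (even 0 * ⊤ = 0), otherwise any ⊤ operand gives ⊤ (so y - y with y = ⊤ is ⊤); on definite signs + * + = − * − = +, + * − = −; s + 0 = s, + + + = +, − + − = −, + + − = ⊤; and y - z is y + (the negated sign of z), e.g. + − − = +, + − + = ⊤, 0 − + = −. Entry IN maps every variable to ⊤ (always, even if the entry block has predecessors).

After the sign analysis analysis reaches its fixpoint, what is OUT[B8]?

Answer: {a: ⊤, b: -, c: ⊤, d: ⊤, e: ⊤, f: ⊤}

Derivation:
Converged values:
  B0:   IN=(all ⊤)   OUT=(all ⊤)
  B1:   IN=(all ⊤)   OUT=(all ⊤)
  B2:   IN=(all ⊤)   OUT={e:-; rest ⊤}
  B3:   IN=(all ⊤)   OUT={a:-; rest ⊤}
  B4:   IN={a:-; rest ⊤}   OUT={a:-; rest ⊤}
  B5:   IN=(all ⊤)   OUT=(all ⊤)
  B6:   IN=(all ⊤)   OUT={b:-; rest ⊤}
  B7:   IN={b:-; rest ⊤}   OUT={b:-; rest ⊤}
  B8:   IN={b:-; rest ⊤}   OUT={b:-; rest ⊤}
  B9:   IN={b:-; rest ⊤}   OUT={b:-, d:-; rest ⊤}

Merge at B8: IN[B8] = OUT[B6] ⊔ OUT[B7] = {a: ⊤, b: -, c: ⊤, d: ⊤, e: ⊤, f: ⊤}
Applying B8's transfer function to that IN value gives OUT[B8] (row B8 above).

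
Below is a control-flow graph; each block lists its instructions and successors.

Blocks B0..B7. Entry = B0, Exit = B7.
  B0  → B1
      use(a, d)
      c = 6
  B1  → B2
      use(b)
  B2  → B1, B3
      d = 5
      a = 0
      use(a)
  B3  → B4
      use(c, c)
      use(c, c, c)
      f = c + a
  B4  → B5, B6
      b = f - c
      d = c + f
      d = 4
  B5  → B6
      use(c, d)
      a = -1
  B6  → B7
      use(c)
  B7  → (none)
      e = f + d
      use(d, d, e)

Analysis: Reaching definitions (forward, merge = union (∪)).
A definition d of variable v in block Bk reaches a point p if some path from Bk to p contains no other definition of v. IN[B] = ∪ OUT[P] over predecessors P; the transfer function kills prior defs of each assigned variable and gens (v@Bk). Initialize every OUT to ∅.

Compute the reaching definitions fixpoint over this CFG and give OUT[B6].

Fixpoint table:
  B0:  IN={}  OUT={c@B0}
  B1:  IN={a@B2, c@B0, d@B2}  OUT={a@B2, c@B0, d@B2}
  B2:  IN={a@B2, c@B0, d@B2}  OUT={a@B2, c@B0, d@B2}
  B3:  IN={a@B2, c@B0, d@B2}  OUT={a@B2, c@B0, d@B2, f@B3}
  B4:  IN={a@B2, c@B0, d@B2, f@B3}  OUT={a@B2, b@B4, c@B0, d@B4, f@B3}
  B5:  IN={a@B2, b@B4, c@B0, d@B4, f@B3}  OUT={a@B5, b@B4, c@B0, d@B4, f@B3}
  B6:  IN={a@B2, a@B5, b@B4, c@B0, d@B4, f@B3}  OUT={a@B2, a@B5, b@B4, c@B0, d@B4, f@B3}
  B7:  IN={a@B2, a@B5, b@B4, c@B0, d@B4, f@B3}  OUT={a@B2, a@B5, b@B4, c@B0, d@B4, e@B7, f@B3}

Merge at B6: IN[B6] = OUT[B4] ⊔ OUT[B5] = {a@B2, a@B5, b@B4, c@B0, d@B4, f@B3}
Applying B6's transfer function to that IN value gives OUT[B6] (row B6 above).

Answer: {a@B2, a@B5, b@B4, c@B0, d@B4, f@B3}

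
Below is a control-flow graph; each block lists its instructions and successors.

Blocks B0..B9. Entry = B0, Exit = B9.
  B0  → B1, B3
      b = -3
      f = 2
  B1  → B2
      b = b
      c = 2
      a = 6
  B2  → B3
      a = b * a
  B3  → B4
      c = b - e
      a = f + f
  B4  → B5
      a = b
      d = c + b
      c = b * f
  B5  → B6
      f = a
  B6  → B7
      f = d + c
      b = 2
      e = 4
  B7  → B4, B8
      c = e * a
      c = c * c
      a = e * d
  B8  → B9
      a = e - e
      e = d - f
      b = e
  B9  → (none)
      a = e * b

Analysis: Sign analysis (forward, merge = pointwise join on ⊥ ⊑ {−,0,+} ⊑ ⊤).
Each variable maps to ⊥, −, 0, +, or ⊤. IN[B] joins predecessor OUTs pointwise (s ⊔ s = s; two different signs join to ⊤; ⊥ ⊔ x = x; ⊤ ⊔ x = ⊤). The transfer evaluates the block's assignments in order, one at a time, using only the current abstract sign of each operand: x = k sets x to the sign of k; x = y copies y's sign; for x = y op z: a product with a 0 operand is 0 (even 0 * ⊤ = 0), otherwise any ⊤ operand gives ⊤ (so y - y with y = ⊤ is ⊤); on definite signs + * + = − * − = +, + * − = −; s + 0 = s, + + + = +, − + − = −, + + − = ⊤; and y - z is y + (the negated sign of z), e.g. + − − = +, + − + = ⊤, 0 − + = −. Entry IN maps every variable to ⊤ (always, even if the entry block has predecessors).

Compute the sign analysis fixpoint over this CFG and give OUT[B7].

Answer: {a: ⊤, b: +, c: ⊤, d: ⊤, e: +, f: ⊤}

Derivation:
Fixpoint table:
  B0: | IN=(all ⊤) | OUT={b:-, f:+; rest ⊤}
  B1: | IN={b:-, f:+; rest ⊤} | OUT={a:+, b:-, c:+, f:+; rest ⊤}
  B2: | IN={a:+, b:-, c:+, f:+; rest ⊤} | OUT={a:-, b:-, c:+, f:+; rest ⊤}
  B3: | IN={b:-, f:+; rest ⊤} | OUT={a:+, b:-, f:+; rest ⊤}
  B4: | IN=(all ⊤) | OUT=(all ⊤)
  B5: | IN=(all ⊤) | OUT=(all ⊤)
  B6: | IN=(all ⊤) | OUT={b:+, e:+; rest ⊤}
  B7: | IN={b:+, e:+; rest ⊤} | OUT={b:+, e:+; rest ⊤}
  B8: | IN={b:+, e:+; rest ⊤} | OUT=(all ⊤)
  B9: | IN=(all ⊤) | OUT=(all ⊤)

Merge at B7: IN[B7] = OUT[B6] = {a: ⊤, b: +, c: ⊤, d: ⊤, e: +, f: ⊤}
Applying B7's transfer function to that IN value gives OUT[B7] (row B7 above).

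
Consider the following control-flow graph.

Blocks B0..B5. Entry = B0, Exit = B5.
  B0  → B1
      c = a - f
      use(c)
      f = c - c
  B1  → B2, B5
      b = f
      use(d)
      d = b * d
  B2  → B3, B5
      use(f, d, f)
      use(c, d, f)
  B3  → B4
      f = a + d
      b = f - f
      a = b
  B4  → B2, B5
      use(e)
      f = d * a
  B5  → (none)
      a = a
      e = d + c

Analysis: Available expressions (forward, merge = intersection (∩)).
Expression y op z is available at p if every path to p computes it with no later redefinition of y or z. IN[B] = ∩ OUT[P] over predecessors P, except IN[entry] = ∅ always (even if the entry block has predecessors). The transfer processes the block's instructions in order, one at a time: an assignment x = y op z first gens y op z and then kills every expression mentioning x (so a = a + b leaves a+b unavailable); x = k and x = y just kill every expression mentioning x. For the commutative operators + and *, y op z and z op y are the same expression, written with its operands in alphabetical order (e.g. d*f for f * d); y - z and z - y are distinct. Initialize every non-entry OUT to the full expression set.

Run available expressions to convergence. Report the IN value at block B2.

Answer: {c-c}

Derivation:
Converged values:
  B0:  IN={}  OUT={c-c}
  B1:  IN={c-c}  OUT={c-c}
  B2:  IN={c-c}  OUT={c-c}
  B3:  IN={c-c}  OUT={c-c, f-f}
  B4:  IN={c-c, f-f}  OUT={a*d, c-c}
  B5:  IN={c-c}  OUT={c+d, c-c}

Merge at B2: IN[B2] = OUT[B1] ∩ OUT[B4] = {c-c}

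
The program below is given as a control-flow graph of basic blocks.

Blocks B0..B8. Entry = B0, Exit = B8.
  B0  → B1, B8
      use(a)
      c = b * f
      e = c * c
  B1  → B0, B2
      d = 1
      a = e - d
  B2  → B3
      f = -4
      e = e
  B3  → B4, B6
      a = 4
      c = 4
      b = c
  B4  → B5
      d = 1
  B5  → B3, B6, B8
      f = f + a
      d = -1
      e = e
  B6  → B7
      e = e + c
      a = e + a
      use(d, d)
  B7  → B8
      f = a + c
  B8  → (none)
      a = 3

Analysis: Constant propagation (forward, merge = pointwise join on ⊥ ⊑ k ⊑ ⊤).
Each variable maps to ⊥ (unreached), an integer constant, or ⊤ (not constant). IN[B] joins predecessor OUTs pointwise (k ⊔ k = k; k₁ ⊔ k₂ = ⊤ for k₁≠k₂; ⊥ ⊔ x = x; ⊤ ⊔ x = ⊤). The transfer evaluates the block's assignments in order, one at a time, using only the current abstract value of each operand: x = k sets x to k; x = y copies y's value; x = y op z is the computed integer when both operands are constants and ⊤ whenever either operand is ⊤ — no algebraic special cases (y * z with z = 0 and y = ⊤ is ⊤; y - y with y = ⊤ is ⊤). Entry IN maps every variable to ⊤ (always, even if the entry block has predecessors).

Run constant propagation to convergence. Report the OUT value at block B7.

Answer: {a: ⊤, b: 4, c: 4, d: ⊤, e: ⊤, f: ⊤}

Working:
Fixpoint table:
  B0:  IN=(all ⊤)  OUT=(all ⊤)
  B1:  IN=(all ⊤)  OUT={d:1; rest ⊤}
  B2:  IN={d:1; rest ⊤}  OUT={d:1, f:-4; rest ⊤}
  B3:  IN=(all ⊤)  OUT={a:4, b:4, c:4; rest ⊤}
  B4:  IN={a:4, b:4, c:4; rest ⊤}  OUT={a:4, b:4, c:4, d:1; rest ⊤}
  B5:  IN={a:4, b:4, c:4, d:1; rest ⊤}  OUT={a:4, b:4, c:4, d:-1; rest ⊤}
  B6:  IN={a:4, b:4, c:4; rest ⊤}  OUT={b:4, c:4; rest ⊤}
  B7:  IN={b:4, c:4; rest ⊤}  OUT={b:4, c:4; rest ⊤}
  B8:  IN=(all ⊤)  OUT={a:3; rest ⊤}

Merge at B7: IN[B7] = OUT[B6] = {a: ⊤, b: 4, c: 4, d: ⊤, e: ⊤, f: ⊤}
Applying B7's transfer function to that IN value gives OUT[B7] (row B7 above).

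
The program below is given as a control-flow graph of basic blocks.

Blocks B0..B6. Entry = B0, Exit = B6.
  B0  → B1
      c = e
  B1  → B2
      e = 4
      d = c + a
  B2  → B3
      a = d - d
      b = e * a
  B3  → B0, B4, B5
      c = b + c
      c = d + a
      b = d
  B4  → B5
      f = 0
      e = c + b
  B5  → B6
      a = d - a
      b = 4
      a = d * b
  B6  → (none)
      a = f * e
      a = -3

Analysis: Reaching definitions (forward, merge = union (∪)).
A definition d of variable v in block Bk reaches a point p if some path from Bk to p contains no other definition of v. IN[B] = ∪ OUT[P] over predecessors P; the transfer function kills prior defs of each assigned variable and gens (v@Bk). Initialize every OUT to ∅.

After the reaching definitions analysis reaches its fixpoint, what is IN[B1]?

Fixpoint table:
  B0:   IN={a@B2, b@B3, c@B3, d@B1, e@B1}   OUT={a@B2, b@B3, c@B0, d@B1, e@B1}
  B1:   IN={a@B2, b@B3, c@B0, d@B1, e@B1}   OUT={a@B2, b@B3, c@B0, d@B1, e@B1}
  B2:   IN={a@B2, b@B3, c@B0, d@B1, e@B1}   OUT={a@B2, b@B2, c@B0, d@B1, e@B1}
  B3:   IN={a@B2, b@B2, c@B0, d@B1, e@B1}   OUT={a@B2, b@B3, c@B3, d@B1, e@B1}
  B4:   IN={a@B2, b@B3, c@B3, d@B1, e@B1}   OUT={a@B2, b@B3, c@B3, d@B1, e@B4, f@B4}
  B5:   IN={a@B2, b@B3, c@B3, d@B1, e@B1, e@B4, f@B4}   OUT={a@B5, b@B5, c@B3, d@B1, e@B1, e@B4, f@B4}
  B6:   IN={a@B5, b@B5, c@B3, d@B1, e@B1, e@B4, f@B4}   OUT={a@B6, b@B5, c@B3, d@B1, e@B1, e@B4, f@B4}

Merge at B1: IN[B1] = OUT[B0] = {a@B2, b@B3, c@B0, d@B1, e@B1}

Answer: {a@B2, b@B3, c@B0, d@B1, e@B1}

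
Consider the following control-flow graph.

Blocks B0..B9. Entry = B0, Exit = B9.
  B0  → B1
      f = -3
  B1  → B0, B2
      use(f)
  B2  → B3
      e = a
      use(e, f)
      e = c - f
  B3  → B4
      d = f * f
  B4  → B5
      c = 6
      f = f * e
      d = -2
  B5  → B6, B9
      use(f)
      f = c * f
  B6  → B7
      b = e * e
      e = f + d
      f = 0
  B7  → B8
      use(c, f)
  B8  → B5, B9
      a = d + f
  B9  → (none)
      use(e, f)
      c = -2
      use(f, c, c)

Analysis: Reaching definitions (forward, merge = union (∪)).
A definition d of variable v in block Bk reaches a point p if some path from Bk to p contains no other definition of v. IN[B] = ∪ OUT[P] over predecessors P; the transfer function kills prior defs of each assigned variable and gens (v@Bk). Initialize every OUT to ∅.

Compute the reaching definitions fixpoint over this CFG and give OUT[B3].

Fixpoint table:
  B0:  IN={f@B0}  OUT={f@B0}
  B1:  IN={f@B0}  OUT={f@B0}
  B2:  IN={f@B0}  OUT={e@B2, f@B0}
  B3:  IN={e@B2, f@B0}  OUT={d@B3, e@B2, f@B0}
  B4:  IN={d@B3, e@B2, f@B0}  OUT={c@B4, d@B4, e@B2, f@B4}
  B5:  IN={a@B8, b@B6, c@B4, d@B4, e@B2, e@B6, f@B4, f@B6}  OUT={a@B8, b@B6, c@B4, d@B4, e@B2, e@B6, f@B5}
  B6:  IN={a@B8, b@B6, c@B4, d@B4, e@B2, e@B6, f@B5}  OUT={a@B8, b@B6, c@B4, d@B4, e@B6, f@B6}
  B7:  IN={a@B8, b@B6, c@B4, d@B4, e@B6, f@B6}  OUT={a@B8, b@B6, c@B4, d@B4, e@B6, f@B6}
  B8:  IN={a@B8, b@B6, c@B4, d@B4, e@B6, f@B6}  OUT={a@B8, b@B6, c@B4, d@B4, e@B6, f@B6}
  B9:  IN={a@B8, b@B6, c@B4, d@B4, e@B2, e@B6, f@B5, f@B6}  OUT={a@B8, b@B6, c@B9, d@B4, e@B2, e@B6, f@B5, f@B6}

Merge at B3: IN[B3] = OUT[B2] = {e@B2, f@B0}
Applying B3's transfer function to that IN value gives OUT[B3] (row B3 above).

Answer: {d@B3, e@B2, f@B0}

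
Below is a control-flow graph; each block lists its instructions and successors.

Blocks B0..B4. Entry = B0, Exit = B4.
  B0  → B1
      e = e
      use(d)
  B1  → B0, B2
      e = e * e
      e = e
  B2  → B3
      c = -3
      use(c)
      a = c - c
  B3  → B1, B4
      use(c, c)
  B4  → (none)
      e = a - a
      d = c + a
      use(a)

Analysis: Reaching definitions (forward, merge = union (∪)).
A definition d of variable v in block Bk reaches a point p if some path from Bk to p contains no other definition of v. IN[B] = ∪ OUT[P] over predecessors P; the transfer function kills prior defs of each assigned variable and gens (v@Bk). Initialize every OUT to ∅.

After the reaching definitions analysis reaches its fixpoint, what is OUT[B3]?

Answer: {a@B2, c@B2, e@B1}

Trace:
Converged values:
  B0:  IN={a@B2, c@B2, e@B1}  OUT={a@B2, c@B2, e@B0}
  B1:  IN={a@B2, c@B2, e@B0, e@B1}  OUT={a@B2, c@B2, e@B1}
  B2:  IN={a@B2, c@B2, e@B1}  OUT={a@B2, c@B2, e@B1}
  B3:  IN={a@B2, c@B2, e@B1}  OUT={a@B2, c@B2, e@B1}
  B4:  IN={a@B2, c@B2, e@B1}  OUT={a@B2, c@B2, d@B4, e@B4}

Merge at B3: IN[B3] = OUT[B2] = {a@B2, c@B2, e@B1}
Applying B3's transfer function to that IN value gives OUT[B3] (row B3 above).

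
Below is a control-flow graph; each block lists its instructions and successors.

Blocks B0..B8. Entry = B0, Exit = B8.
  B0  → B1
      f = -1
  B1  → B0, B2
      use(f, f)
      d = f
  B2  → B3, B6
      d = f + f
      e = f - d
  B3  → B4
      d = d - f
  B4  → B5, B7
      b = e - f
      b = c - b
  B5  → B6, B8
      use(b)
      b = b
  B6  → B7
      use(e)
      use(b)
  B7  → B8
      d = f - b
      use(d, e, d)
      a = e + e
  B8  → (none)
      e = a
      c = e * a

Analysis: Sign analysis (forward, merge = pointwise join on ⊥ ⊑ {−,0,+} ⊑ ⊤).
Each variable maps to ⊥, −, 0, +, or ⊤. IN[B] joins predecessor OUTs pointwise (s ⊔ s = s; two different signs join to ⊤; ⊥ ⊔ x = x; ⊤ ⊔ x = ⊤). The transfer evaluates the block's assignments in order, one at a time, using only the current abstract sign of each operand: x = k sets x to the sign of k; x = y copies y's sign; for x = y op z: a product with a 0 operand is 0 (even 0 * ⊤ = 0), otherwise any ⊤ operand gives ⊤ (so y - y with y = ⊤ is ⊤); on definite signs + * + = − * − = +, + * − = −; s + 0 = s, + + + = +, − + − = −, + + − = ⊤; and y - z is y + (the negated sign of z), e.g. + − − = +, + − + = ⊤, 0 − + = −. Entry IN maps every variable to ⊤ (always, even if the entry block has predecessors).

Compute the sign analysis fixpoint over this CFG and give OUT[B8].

Answer: {a: ⊤, b: ⊤, c: ⊤, d: ⊤, e: ⊤, f: -}

Derivation:
Fixpoint table:
  B0: | IN=(all ⊤) | OUT={f:-; rest ⊤}
  B1: | IN={f:-; rest ⊤} | OUT={d:-, f:-; rest ⊤}
  B2: | IN={d:-, f:-; rest ⊤} | OUT={d:-, f:-; rest ⊤}
  B3: | IN={d:-, f:-; rest ⊤} | OUT={f:-; rest ⊤}
  B4: | IN={f:-; rest ⊤} | OUT={f:-; rest ⊤}
  B5: | IN={f:-; rest ⊤} | OUT={f:-; rest ⊤}
  B6: | IN={f:-; rest ⊤} | OUT={f:-; rest ⊤}
  B7: | IN={f:-; rest ⊤} | OUT={f:-; rest ⊤}
  B8: | IN={f:-; rest ⊤} | OUT={f:-; rest ⊤}

Merge at B8: IN[B8] = OUT[B5] ⊔ OUT[B7] = {a: ⊤, b: ⊤, c: ⊤, d: ⊤, e: ⊤, f: -}
Applying B8's transfer function to that IN value gives OUT[B8] (row B8 above).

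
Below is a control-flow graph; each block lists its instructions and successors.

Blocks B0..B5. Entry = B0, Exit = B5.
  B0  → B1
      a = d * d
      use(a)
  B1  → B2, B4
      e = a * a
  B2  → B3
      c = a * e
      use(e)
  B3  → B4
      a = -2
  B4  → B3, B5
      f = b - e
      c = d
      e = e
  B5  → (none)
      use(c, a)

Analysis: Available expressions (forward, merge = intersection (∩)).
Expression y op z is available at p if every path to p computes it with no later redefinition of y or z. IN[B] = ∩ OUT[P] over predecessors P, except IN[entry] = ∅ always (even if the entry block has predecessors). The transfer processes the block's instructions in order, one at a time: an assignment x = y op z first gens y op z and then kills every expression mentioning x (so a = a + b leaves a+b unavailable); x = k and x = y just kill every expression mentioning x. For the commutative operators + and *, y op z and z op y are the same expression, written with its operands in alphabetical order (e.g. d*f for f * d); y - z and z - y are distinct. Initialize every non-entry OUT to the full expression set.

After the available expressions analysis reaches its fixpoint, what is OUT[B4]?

Answer: {d*d}

Working:
Converged values:
  B0:  IN={}  OUT={d*d}
  B1:  IN={d*d}  OUT={a*a, d*d}
  B2:  IN={a*a, d*d}  OUT={a*a, a*e, d*d}
  B3:  IN={d*d}  OUT={d*d}
  B4:  IN={d*d}  OUT={d*d}
  B5:  IN={d*d}  OUT={d*d}

Merge at B4: IN[B4] = OUT[B1] ∩ OUT[B3] = {d*d}
Applying B4's transfer function to that IN value gives OUT[B4] (row B4 above).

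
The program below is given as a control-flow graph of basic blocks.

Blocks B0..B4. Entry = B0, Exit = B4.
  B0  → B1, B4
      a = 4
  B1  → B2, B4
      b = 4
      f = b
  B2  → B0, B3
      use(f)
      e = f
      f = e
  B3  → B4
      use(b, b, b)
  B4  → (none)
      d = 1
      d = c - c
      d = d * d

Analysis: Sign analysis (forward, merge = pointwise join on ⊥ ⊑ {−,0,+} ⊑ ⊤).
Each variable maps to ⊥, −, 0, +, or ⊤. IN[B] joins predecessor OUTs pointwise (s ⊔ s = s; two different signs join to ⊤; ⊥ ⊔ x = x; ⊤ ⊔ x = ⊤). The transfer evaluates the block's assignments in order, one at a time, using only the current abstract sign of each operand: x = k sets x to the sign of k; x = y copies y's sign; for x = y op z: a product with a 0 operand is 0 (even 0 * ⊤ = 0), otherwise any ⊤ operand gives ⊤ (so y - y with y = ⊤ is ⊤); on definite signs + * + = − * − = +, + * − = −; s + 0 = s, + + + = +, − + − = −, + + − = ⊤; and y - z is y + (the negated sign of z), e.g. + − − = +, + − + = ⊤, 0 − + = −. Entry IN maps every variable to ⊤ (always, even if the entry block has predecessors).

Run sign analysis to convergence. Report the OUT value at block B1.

Per-block solution:
  B0: | IN=(all ⊤) | OUT={a:+; rest ⊤}
  B1: | IN={a:+; rest ⊤} | OUT={a:+, b:+, f:+; rest ⊤}
  B2: | IN={a:+, b:+, f:+; rest ⊤} | OUT={a:+, b:+, e:+, f:+; rest ⊤}
  B3: | IN={a:+, b:+, e:+, f:+; rest ⊤} | OUT={a:+, b:+, e:+, f:+; rest ⊤}
  B4: | IN={a:+; rest ⊤} | OUT={a:+; rest ⊤}

Merge at B1: IN[B1] = OUT[B0] = {a: +, b: ⊤, c: ⊤, d: ⊤, e: ⊤, f: ⊤}
Applying B1's transfer function to that IN value gives OUT[B1] (row B1 above).

Answer: {a: +, b: +, c: ⊤, d: ⊤, e: ⊤, f: +}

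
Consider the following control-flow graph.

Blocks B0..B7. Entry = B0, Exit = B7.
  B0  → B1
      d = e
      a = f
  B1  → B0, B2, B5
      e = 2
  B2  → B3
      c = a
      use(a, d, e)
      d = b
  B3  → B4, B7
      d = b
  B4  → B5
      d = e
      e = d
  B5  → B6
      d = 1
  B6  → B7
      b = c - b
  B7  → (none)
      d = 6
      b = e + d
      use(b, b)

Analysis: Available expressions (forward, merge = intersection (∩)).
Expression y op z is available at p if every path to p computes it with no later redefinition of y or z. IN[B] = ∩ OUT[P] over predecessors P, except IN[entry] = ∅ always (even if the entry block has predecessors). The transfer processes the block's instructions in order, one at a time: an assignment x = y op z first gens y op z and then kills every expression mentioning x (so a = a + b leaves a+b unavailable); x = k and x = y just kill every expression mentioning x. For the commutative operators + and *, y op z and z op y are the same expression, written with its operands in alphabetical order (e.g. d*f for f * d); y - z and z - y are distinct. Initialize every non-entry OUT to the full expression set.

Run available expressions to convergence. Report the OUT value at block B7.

Answer: {d+e}

Working:
Fixpoint table:
  B0: | IN={} | OUT={}
  B1: | IN={} | OUT={}
  B2: | IN={} | OUT={}
  B3: | IN={} | OUT={}
  B4: | IN={} | OUT={}
  B5: | IN={} | OUT={}
  B6: | IN={} | OUT={}
  B7: | IN={} | OUT={d+e}

Merge at B7: IN[B7] = OUT[B3] ∩ OUT[B6] = {}
Applying B7's transfer function to that IN value gives OUT[B7] (row B7 above).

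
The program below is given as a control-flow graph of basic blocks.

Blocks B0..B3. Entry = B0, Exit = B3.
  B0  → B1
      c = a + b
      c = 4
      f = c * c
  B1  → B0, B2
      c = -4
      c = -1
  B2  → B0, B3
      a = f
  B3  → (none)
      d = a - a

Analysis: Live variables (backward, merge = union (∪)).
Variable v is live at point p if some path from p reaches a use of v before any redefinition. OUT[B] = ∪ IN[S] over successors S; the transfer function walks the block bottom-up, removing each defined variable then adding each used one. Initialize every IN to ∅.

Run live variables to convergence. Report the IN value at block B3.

Per-block solution:
  B0:   IN={a, b}   OUT={a, b, f}
  B1:   IN={a, b, f}   OUT={a, b, f}
  B2:   IN={b, f}   OUT={a, b}
  B3:   IN={a}   OUT={}

B3 is the boundary node: OUT[B3] = {}
Applying B3's transfer function to that OUT value gives IN[B3] (row B3 above).

Answer: {a}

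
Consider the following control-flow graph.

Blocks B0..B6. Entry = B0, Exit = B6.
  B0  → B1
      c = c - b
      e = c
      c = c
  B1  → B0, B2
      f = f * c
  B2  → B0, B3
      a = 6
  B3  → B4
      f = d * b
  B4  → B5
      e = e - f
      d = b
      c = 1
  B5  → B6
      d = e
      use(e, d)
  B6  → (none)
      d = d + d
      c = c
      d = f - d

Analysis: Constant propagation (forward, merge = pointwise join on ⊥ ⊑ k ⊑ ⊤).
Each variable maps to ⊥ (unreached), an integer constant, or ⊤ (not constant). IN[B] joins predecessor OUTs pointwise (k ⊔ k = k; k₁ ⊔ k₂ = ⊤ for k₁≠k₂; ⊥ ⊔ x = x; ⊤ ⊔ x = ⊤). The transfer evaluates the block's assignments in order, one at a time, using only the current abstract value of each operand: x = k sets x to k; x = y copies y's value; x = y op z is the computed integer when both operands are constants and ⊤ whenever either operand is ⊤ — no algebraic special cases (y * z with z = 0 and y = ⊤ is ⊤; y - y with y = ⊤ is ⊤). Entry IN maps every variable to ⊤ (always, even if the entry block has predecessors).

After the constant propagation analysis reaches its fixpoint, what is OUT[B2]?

Per-block solution:
  B0:  IN=(all ⊤)  OUT=(all ⊤)
  B1:  IN=(all ⊤)  OUT=(all ⊤)
  B2:  IN=(all ⊤)  OUT={a:6; rest ⊤}
  B3:  IN={a:6; rest ⊤}  OUT={a:6; rest ⊤}
  B4:  IN={a:6; rest ⊤}  OUT={a:6, c:1; rest ⊤}
  B5:  IN={a:6, c:1; rest ⊤}  OUT={a:6, c:1; rest ⊤}
  B6:  IN={a:6, c:1; rest ⊤}  OUT={a:6, c:1; rest ⊤}

Merge at B2: IN[B2] = OUT[B1] = {a: ⊤, b: ⊤, c: ⊤, d: ⊤, e: ⊤, f: ⊤}
Applying B2's transfer function to that IN value gives OUT[B2] (row B2 above).

Answer: {a: 6, b: ⊤, c: ⊤, d: ⊤, e: ⊤, f: ⊤}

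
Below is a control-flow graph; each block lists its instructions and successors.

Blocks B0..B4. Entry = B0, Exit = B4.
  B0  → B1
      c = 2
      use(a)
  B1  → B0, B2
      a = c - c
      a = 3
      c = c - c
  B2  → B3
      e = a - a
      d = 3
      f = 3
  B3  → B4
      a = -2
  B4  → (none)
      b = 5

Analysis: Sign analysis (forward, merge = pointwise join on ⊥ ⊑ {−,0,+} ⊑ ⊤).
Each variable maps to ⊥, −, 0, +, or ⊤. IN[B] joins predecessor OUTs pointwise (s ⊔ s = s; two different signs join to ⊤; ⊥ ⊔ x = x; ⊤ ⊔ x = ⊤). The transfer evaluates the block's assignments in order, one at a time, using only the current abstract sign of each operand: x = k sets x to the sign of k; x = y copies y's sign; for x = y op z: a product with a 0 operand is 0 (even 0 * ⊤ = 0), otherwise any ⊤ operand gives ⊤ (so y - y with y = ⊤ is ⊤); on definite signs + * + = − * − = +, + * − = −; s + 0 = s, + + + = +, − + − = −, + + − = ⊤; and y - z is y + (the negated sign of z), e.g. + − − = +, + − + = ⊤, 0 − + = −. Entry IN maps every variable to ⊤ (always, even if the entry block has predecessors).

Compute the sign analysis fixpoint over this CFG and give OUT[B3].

Converged values:
  B0: | IN=(all ⊤) | OUT={c:+; rest ⊤}
  B1: | IN={c:+; rest ⊤} | OUT={a:+; rest ⊤}
  B2: | IN={a:+; rest ⊤} | OUT={a:+, d:+, f:+; rest ⊤}
  B3: | IN={a:+, d:+, f:+; rest ⊤} | OUT={a:-, d:+, f:+; rest ⊤}
  B4: | IN={a:-, d:+, f:+; rest ⊤} | OUT={a:-, b:+, d:+, f:+; rest ⊤}

Merge at B3: IN[B3] = OUT[B2] = {a: +, b: ⊤, c: ⊤, d: +, e: ⊤, f: +}
Applying B3's transfer function to that IN value gives OUT[B3] (row B3 above).

Answer: {a: -, b: ⊤, c: ⊤, d: +, e: ⊤, f: +}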